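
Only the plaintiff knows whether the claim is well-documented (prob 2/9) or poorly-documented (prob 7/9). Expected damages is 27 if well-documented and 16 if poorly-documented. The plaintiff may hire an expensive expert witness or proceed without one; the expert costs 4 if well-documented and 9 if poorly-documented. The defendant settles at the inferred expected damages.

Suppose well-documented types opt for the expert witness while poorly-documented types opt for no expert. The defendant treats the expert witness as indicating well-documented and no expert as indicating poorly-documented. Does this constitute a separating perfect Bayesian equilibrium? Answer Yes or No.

No

Under these beliefs, the expert witness earns settlement 27 and no expert earns settlement 16.
well-documented: the expert witness nets 27 − 4 = 23; no expert nets 16. well-documented prefers the expert witness.
poorly-documented: the expert witness nets 27 − 9 = 18; no expert nets 16. poorly-documented would deviate to the expert witness.
poorly-documented has a profitable deviation, so the profile is not an equilibrium.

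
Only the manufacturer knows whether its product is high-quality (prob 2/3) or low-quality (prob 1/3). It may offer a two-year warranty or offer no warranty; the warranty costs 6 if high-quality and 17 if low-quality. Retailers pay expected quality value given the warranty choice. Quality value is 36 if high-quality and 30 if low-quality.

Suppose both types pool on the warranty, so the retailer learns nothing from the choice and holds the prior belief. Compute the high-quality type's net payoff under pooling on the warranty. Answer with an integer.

Pooled price = 2/3·36 + 1/3·30 = 34.
high-quality pays cost 6 for the warranty, so net payoff = 34 − 6 = 28.

28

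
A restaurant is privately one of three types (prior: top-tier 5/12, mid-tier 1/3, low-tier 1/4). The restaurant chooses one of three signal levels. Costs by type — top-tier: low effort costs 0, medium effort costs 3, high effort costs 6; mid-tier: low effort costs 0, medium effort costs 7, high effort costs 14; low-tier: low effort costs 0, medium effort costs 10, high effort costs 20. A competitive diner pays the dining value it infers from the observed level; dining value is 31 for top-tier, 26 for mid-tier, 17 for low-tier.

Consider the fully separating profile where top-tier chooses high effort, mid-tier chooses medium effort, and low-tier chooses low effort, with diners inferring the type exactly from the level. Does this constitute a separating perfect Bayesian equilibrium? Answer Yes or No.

Yes

Separating price premiums: high effort → 31, medium effort → 26, low effort → 17.
top-tier (assigned high effort): low effort: 17 − 0 = 17; medium effort: 26 − 3 = 23; high effort: 31 − 6 = 25. top-tier stays.
mid-tier (assigned medium effort): low effort: 17 − 0 = 17; medium effort: 26 − 7 = 19; high effort: 31 − 14 = 17. mid-tier stays.
low-tier (assigned low effort): low effort: 17 − 0 = 17; medium effort: 26 − 10 = 16; high effort: 31 − 20 = 11. low-tier stays.
Every type prefers its assigned level; separation holds.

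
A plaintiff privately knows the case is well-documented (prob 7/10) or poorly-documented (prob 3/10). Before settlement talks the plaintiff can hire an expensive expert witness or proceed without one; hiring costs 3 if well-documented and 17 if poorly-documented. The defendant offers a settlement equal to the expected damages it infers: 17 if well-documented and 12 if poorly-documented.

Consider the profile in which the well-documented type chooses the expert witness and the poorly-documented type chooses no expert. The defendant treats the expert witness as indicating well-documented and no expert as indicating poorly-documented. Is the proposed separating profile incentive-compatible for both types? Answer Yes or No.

Under these beliefs, the expert witness earns settlement 17 and no expert earns settlement 12.
well-documented: the expert witness nets 17 − 3 = 14; no expert nets 12. well-documented prefers the expert witness.
poorly-documented: the expert witness nets 17 − 17 = 0; no expert nets 12. poorly-documented prefers no expert.
Neither type deviates, so the separating profile is an equilibrium.

Yes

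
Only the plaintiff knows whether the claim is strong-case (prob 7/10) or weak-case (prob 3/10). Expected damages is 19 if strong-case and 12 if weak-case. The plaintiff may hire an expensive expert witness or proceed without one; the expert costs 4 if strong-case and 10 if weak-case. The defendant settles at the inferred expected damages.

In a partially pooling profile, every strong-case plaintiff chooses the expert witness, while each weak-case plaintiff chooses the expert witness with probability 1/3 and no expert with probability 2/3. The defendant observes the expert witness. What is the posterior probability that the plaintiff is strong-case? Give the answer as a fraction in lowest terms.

P(the expert witness) = (7/10)·1 + (3/10)·(1/3) = 4/5.
By Bayes' rule, P(strong-case | the expert witness) = (7/10) / (4/5) = 7/8.

7/8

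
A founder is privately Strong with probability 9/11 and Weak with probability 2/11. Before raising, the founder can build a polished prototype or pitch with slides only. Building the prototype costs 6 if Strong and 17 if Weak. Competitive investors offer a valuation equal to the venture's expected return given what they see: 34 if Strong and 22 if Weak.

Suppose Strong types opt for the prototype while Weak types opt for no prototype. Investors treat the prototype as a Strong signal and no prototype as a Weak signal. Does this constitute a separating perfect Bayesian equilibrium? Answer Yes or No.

Under these beliefs, the prototype earns valuation 34 and no prototype earns valuation 22.
Strong: the prototype nets 34 − 6 = 28; no prototype nets 22. Strong prefers the prototype.
Weak: the prototype nets 34 − 17 = 17; no prototype nets 22. Weak prefers no prototype.
Neither type deviates, so the separating profile is an equilibrium.

Yes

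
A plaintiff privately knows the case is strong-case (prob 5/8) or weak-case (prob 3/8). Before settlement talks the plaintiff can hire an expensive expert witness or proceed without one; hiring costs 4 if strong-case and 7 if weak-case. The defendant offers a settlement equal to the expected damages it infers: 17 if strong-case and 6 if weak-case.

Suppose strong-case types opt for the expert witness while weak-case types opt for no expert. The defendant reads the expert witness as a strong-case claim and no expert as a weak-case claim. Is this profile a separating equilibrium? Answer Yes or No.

No

Under these beliefs, the expert witness earns settlement 17 and no expert earns settlement 6.
strong-case: the expert witness nets 17 − 4 = 13; no expert nets 6. strong-case prefers the expert witness.
weak-case: the expert witness nets 17 − 7 = 10; no expert nets 6. weak-case would deviate to the expert witness.
weak-case has a profitable deviation, so the profile is not an equilibrium.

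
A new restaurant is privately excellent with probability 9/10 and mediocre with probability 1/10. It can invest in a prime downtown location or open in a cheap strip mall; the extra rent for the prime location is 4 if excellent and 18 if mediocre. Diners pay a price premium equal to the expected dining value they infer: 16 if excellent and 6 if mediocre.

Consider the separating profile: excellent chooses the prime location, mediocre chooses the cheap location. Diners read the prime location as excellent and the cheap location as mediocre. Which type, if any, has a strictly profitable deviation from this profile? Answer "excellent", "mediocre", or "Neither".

Neither

The prime location pays 16; the cheap location pays 6.
excellent: assigned the prime location, nets 16 − 4 = 12; deviating to the cheap location nets 6.
mediocre: assigned the cheap location, nets 6; deviating to the prime location nets 16 − 18 = -2.
Both types strictly prefer their assigned action; no profitable deviation.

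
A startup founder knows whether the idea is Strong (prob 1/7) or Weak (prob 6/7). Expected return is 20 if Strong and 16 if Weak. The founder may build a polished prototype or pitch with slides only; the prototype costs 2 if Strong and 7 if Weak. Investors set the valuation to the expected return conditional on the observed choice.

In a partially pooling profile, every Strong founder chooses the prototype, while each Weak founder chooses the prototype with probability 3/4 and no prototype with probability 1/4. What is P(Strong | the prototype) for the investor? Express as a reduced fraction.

2/11

P(the prototype) = (1/7)·1 + (6/7)·(3/4) = 11/14.
By Bayes' rule, P(Strong | the prototype) = (1/7) / (11/14) = 2/11.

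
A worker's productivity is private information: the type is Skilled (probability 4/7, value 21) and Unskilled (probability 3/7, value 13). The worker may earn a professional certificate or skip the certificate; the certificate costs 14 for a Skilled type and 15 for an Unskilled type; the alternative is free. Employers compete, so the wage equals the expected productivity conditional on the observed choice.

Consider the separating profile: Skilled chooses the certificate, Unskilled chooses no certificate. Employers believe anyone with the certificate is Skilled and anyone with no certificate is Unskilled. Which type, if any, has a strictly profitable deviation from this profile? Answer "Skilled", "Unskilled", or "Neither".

Skilled

The certificate pays 21; no certificate pays 13.
Skilled: assigned the certificate, nets 21 − 14 = 7; deviating to no certificate nets 13.
Unskilled: assigned no certificate, nets 13; deviating to the certificate nets 21 − 15 = 6.
The Skilled type gains 6 by deviating.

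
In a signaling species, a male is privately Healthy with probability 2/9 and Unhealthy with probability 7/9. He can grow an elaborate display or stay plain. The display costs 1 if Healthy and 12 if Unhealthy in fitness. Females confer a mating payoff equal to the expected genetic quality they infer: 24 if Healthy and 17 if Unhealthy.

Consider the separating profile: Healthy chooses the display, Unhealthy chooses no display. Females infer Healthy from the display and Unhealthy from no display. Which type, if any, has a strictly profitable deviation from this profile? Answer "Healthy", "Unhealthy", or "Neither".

The display pays 24; no display pays 17.
Healthy: assigned the display, nets 24 − 1 = 23; deviating to no display nets 17.
Unhealthy: assigned no display, nets 17; deviating to the display nets 24 − 12 = 12.
Both types strictly prefer their assigned action; no profitable deviation.

Neither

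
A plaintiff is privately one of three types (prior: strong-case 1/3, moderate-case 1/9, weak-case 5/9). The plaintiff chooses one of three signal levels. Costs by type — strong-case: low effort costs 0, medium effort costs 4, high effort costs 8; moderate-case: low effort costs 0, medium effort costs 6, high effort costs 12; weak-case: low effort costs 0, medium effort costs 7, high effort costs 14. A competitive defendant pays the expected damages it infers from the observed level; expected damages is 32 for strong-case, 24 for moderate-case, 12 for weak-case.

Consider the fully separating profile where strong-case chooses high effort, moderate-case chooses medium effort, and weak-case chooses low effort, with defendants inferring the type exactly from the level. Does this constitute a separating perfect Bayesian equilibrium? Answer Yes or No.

Separating settlements: high effort → 32, medium effort → 24, low effort → 12.
strong-case (assigned high effort): low effort: 12 − 0 = 12; medium effort: 24 − 4 = 20; high effort: 32 − 8 = 24. strong-case stays.
moderate-case (assigned medium effort): low effort: 12 − 0 = 12; medium effort: 24 − 6 = 18; high effort: 32 − 12 = 20. moderate-case prefers high effort.
weak-case (assigned low effort): low effort: 12 − 0 = 12; medium effort: 24 − 7 = 17; high effort: 32 − 14 = 18. weak-case prefers high effort.
At least one type deviates; the separating profile fails.

No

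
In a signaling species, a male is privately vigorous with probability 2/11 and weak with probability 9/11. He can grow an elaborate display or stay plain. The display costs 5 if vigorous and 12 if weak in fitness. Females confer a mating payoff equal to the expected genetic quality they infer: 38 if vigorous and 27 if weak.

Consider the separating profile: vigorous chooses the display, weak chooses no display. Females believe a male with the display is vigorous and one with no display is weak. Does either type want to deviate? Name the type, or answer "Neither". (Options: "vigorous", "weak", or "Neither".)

Neither

The display pays 38; no display pays 27.
vigorous: assigned the display, nets 38 − 5 = 33; deviating to no display nets 27.
weak: assigned no display, nets 27; deviating to the display nets 38 − 12 = 26.
Both types strictly prefer their assigned action; no profitable deviation.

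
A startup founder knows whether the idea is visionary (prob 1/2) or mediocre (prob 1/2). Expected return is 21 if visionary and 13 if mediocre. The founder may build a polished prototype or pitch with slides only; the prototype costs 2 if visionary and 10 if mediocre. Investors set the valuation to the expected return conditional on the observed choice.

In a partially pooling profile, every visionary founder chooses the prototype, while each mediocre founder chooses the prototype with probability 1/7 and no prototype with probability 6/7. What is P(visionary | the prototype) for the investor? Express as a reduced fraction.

P(the prototype) = (1/2)·1 + (1/2)·(1/7) = 4/7.
By Bayes' rule, P(visionary | the prototype) = (1/2) / (4/7) = 7/8.

7/8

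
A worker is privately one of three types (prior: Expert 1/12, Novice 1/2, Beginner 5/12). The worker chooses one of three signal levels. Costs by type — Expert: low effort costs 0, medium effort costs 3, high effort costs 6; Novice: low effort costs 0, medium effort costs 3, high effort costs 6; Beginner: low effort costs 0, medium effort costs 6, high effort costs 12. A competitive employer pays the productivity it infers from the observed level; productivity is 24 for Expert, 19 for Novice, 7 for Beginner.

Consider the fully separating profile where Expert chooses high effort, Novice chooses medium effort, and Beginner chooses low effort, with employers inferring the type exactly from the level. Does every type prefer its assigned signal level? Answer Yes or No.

No

Separating wages: high effort → 24, medium effort → 19, low effort → 7.
Expert (assigned high effort): low effort: 7 − 0 = 7; medium effort: 19 − 3 = 16; high effort: 24 − 6 = 18. Expert stays.
Novice (assigned medium effort): low effort: 7 − 0 = 7; medium effort: 19 − 3 = 16; high effort: 24 − 6 = 18. Novice prefers high effort.
Beginner (assigned low effort): low effort: 7 − 0 = 7; medium effort: 19 − 6 = 13; high effort: 24 − 12 = 12. Beginner prefers medium effort.
At least one type deviates; the separating profile fails.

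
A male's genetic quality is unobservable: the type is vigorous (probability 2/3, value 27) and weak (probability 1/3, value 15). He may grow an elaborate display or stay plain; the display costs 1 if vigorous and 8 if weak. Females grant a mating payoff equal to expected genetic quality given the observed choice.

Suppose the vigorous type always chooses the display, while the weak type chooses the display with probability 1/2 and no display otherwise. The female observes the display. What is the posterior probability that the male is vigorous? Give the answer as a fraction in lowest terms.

P(the display) = (2/3)·1 + (1/3)·(1/2) = 5/6.
By Bayes' rule, P(vigorous | the display) = (2/3) / (5/6) = 4/5.

4/5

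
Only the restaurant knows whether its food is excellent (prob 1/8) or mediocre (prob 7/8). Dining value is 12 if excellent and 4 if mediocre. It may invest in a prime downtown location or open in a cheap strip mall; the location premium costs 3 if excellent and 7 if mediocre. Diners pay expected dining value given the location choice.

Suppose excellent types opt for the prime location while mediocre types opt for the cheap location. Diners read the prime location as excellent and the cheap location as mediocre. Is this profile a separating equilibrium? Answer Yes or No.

Under these beliefs, the prime location earns price premium 12 and the cheap location earns price premium 4.
excellent: the prime location nets 12 − 3 = 9; the cheap location nets 4. excellent prefers the prime location.
mediocre: the prime location nets 12 − 7 = 5; the cheap location nets 4. mediocre would deviate to the prime location.
mediocre has a profitable deviation, so the profile is not an equilibrium.

No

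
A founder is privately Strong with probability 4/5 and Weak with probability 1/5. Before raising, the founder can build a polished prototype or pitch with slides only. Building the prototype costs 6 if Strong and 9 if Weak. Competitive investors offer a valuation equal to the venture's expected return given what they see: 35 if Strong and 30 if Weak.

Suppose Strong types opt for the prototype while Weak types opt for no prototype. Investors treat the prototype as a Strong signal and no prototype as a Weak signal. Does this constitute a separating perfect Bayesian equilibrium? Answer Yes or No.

Under these beliefs, the prototype earns valuation 35 and no prototype earns valuation 30.
Strong: the prototype nets 35 − 6 = 29; no prototype nets 30. Strong would deviate to no prototype.
Weak: the prototype nets 35 − 9 = 26; no prototype nets 30. Weak prefers no prototype.
Strong has a profitable deviation, so the profile is not an equilibrium.

No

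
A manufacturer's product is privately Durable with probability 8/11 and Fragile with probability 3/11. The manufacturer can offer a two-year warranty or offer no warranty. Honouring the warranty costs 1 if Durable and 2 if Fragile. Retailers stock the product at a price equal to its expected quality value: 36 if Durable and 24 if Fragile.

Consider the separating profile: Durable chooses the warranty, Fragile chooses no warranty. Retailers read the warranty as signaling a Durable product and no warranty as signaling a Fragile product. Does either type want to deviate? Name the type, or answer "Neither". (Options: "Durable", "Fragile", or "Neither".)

Fragile

The warranty pays 36; no warranty pays 24.
Durable: assigned the warranty, nets 36 − 1 = 35; deviating to no warranty nets 24.
Fragile: assigned no warranty, nets 24; deviating to the warranty nets 36 − 2 = 34.
The Fragile type gains 10 by deviating.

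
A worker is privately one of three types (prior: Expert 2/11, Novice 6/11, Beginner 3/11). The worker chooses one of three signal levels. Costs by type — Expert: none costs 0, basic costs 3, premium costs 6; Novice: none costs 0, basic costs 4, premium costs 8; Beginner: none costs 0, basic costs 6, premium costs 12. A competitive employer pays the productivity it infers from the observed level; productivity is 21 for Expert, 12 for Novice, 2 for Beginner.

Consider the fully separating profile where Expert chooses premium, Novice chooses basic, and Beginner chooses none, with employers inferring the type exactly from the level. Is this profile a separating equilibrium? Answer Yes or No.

Separating wages: premium → 21, basic → 12, none → 2.
Expert (assigned premium): none: 2 − 0 = 2; basic: 12 − 3 = 9; premium: 21 − 6 = 15. Expert stays.
Novice (assigned basic): none: 2 − 0 = 2; basic: 12 − 4 = 8; premium: 21 − 8 = 13. Novice prefers premium.
Beginner (assigned none): none: 2 − 0 = 2; basic: 12 − 6 = 6; premium: 21 − 12 = 9. Beginner prefers premium.
At least one type deviates; the separating profile fails.

No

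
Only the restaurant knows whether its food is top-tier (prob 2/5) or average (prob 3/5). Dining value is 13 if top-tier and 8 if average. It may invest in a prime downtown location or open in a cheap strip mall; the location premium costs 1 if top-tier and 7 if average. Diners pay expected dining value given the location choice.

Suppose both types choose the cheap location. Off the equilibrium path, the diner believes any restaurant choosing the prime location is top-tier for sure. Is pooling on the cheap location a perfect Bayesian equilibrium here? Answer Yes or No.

On path, the diner holds the prior and pays 2/5·13 + 3/5·8 = 10. Off path (the prime location), believing top-tier, it pays 13.
top-tier: the cheap location nets 10; the prime location nets 13 − 1 = 12. top-tier would deviate.
average: the cheap location nets 10; the prime location nets 13 − 7 = 6. average stays.
A type deviates, so pooling fails.

No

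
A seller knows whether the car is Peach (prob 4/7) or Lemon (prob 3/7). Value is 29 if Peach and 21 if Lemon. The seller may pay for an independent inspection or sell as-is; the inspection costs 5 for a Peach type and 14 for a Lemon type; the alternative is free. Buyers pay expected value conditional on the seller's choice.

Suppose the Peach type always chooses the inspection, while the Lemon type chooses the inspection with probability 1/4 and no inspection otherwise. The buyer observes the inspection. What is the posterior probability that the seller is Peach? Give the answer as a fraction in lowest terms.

16/19

P(the inspection) = (4/7)·1 + (3/7)·(1/4) = 19/28.
By Bayes' rule, P(Peach | the inspection) = (4/7) / (19/28) = 16/19.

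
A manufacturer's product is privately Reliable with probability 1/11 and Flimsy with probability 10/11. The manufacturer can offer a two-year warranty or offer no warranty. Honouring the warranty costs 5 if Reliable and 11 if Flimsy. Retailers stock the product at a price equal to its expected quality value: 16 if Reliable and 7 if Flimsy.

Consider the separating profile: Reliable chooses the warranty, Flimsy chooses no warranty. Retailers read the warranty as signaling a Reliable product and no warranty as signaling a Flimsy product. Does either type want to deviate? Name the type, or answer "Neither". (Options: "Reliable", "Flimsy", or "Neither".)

Neither

The warranty pays 16; no warranty pays 7.
Reliable: assigned the warranty, nets 16 − 5 = 11; deviating to no warranty nets 7.
Flimsy: assigned no warranty, nets 7; deviating to the warranty nets 16 − 11 = 5.
Both types strictly prefer their assigned action; no profitable deviation.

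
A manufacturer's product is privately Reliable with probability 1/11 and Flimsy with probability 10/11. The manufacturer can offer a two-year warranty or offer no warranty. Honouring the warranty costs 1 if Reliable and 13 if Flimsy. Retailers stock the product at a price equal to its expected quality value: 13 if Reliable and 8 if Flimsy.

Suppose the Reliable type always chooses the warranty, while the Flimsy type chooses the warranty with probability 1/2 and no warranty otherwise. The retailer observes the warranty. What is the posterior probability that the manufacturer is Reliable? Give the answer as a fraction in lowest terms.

1/6

P(the warranty) = (1/11)·1 + (10/11)·(1/2) = 6/11.
By Bayes' rule, P(Reliable | the warranty) = (1/11) / (6/11) = 1/6.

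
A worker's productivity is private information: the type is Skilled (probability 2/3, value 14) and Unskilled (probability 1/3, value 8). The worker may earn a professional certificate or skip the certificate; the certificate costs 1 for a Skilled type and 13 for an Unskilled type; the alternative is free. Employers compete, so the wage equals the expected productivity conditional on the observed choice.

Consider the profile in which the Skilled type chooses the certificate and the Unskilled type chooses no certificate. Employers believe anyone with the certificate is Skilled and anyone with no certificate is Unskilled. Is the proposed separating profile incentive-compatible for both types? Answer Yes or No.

Under these beliefs, the certificate earns wage 14 and no certificate earns wage 8.
Skilled: the certificate nets 14 − 1 = 13; no certificate nets 8. Skilled prefers the certificate.
Unskilled: the certificate nets 14 − 13 = 1; no certificate nets 8. Unskilled prefers no certificate.
Neither type deviates, so the separating profile is an equilibrium.

Yes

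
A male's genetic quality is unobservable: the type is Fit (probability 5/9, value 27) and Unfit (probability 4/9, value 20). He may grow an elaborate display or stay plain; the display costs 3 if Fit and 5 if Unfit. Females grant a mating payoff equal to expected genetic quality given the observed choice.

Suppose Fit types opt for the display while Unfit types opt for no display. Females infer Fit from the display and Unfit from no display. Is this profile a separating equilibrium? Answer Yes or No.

Under these beliefs, the display earns mating payoff 27 and no display earns mating payoff 20.
Fit: the display nets 27 − 3 = 24; no display nets 20. Fit prefers the display.
Unfit: the display nets 27 − 5 = 22; no display nets 20. Unfit would deviate to the display.
Unfit has a profitable deviation, so the profile is not an equilibrium.

No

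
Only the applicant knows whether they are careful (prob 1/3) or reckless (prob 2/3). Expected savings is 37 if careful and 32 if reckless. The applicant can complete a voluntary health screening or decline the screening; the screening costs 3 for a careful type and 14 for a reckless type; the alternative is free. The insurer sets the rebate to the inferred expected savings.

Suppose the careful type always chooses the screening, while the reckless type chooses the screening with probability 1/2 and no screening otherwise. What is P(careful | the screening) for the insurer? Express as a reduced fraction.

P(the screening) = (1/3)·1 + (2/3)·(1/2) = 2/3.
By Bayes' rule, P(careful | the screening) = (1/3) / (2/3) = 1/2.

1/2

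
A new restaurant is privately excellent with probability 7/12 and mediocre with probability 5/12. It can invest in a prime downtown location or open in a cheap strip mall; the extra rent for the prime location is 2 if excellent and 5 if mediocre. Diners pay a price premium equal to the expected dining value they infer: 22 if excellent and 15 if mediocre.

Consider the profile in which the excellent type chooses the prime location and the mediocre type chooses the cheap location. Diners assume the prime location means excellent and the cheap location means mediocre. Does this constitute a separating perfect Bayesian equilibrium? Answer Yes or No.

Under these beliefs, the prime location earns price premium 22 and the cheap location earns price premium 15.
excellent: the prime location nets 22 − 2 = 20; the cheap location nets 15. excellent prefers the prime location.
mediocre: the prime location nets 22 − 5 = 17; the cheap location nets 15. mediocre would deviate to the prime location.
mediocre has a profitable deviation, so the profile is not an equilibrium.

No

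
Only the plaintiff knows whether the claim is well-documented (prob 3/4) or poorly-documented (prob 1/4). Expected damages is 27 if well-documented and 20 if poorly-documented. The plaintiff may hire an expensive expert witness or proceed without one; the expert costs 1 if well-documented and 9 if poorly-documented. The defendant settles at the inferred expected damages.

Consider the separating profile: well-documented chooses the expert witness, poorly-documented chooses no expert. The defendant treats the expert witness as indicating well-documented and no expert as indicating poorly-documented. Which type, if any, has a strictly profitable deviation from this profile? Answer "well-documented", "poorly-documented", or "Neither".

The expert witness pays 27; no expert pays 20.
well-documented: assigned the expert witness, nets 27 − 1 = 26; deviating to no expert nets 20.
poorly-documented: assigned no expert, nets 20; deviating to the expert witness nets 27 − 9 = 18.
Both types strictly prefer their assigned action; no profitable deviation.

Neither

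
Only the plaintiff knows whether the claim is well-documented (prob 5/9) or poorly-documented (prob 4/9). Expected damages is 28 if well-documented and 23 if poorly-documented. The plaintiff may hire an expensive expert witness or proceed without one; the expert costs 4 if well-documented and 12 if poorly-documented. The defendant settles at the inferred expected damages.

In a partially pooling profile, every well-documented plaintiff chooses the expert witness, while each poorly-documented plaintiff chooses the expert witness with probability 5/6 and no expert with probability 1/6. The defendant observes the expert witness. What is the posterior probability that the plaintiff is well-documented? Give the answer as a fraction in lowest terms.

P(the expert witness) = (5/9)·1 + (4/9)·(5/6) = 25/27.
By Bayes' rule, P(well-documented | the expert witness) = (5/9) / (25/27) = 3/5.

3/5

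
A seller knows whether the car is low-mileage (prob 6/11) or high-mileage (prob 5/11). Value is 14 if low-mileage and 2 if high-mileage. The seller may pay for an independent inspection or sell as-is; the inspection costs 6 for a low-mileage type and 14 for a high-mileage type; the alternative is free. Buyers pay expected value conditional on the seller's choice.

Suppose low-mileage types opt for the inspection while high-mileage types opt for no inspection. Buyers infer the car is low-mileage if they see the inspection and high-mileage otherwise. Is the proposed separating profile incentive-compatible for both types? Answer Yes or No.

Under these beliefs, the inspection earns price 14 and no inspection earns price 2.
low-mileage: the inspection nets 14 − 6 = 8; no inspection nets 2. low-mileage prefers the inspection.
high-mileage: the inspection nets 14 − 14 = 0; no inspection nets 2. high-mileage prefers no inspection.
Neither type deviates, so the separating profile is an equilibrium.

Yes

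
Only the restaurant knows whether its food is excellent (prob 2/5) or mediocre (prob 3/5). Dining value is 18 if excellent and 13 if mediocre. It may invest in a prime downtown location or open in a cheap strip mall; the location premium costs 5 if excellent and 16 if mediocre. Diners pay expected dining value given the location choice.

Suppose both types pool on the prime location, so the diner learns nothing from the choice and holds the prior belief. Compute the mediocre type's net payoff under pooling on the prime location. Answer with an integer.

-1

Pooled price premium = 2/5·18 + 3/5·13 = 15.
mediocre pays cost 16 for the prime location, so net payoff = 15 − 16 = -1.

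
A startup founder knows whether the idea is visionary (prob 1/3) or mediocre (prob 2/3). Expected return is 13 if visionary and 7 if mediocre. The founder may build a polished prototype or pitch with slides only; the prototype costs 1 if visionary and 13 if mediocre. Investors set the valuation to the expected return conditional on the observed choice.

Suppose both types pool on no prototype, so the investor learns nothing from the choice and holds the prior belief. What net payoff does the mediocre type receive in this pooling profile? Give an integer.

Pooled valuation = 1/3·13 + 2/3·7 = 9.
mediocre pays no cost for no prototype, so net payoff = 9.

9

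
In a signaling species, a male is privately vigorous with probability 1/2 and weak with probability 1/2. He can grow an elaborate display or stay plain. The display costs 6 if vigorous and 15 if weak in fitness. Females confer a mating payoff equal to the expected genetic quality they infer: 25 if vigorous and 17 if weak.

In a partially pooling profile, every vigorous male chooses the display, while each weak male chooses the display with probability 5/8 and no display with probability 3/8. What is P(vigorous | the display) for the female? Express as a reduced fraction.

8/13

P(the display) = (1/2)·1 + (1/2)·(5/8) = 13/16.
By Bayes' rule, P(vigorous | the display) = (1/2) / (13/16) = 8/13.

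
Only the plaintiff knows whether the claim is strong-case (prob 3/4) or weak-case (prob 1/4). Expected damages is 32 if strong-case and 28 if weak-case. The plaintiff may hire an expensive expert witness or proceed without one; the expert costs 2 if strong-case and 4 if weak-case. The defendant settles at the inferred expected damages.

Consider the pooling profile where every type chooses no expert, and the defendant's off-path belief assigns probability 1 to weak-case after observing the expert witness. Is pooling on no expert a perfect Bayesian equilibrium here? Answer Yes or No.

Yes

On path, the defendant holds the prior and pays 3/4·32 + 1/4·28 = 31. Off path (the expert witness), believing weak-case, it pays 28.
strong-case: no expert nets 31; the expert witness nets 28 − 2 = 26. strong-case stays.
weak-case: no expert nets 31; the expert witness nets 28 − 4 = 24. weak-case stays.
No type deviates, so pooling is sustained.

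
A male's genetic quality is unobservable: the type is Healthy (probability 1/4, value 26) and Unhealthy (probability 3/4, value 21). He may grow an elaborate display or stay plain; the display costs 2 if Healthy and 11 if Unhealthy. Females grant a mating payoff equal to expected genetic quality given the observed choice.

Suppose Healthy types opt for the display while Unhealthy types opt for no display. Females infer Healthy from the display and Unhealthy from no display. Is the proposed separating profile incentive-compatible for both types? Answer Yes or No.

Yes

Under these beliefs, the display earns mating payoff 26 and no display earns mating payoff 21.
Healthy: the display nets 26 − 2 = 24; no display nets 21. Healthy prefers the display.
Unhealthy: the display nets 26 − 11 = 15; no display nets 21. Unhealthy prefers no display.
Neither type deviates, so the separating profile is an equilibrium.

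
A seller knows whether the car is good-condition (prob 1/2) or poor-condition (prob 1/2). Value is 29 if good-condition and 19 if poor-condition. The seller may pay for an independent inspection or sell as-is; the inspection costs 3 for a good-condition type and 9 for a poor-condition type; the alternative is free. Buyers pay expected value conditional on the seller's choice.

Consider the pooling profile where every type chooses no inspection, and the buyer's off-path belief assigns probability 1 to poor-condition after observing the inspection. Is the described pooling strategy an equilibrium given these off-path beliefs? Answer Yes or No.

Yes

On path, the buyer holds the prior and pays 1/2·29 + 1/2·19 = 24. Off path (the inspection), believing poor-condition, it pays 19.
good-condition: no inspection nets 24; the inspection nets 19 − 3 = 16. good-condition stays.
poor-condition: no inspection nets 24; the inspection nets 19 − 9 = 10. poor-condition stays.
No type deviates, so pooling is sustained.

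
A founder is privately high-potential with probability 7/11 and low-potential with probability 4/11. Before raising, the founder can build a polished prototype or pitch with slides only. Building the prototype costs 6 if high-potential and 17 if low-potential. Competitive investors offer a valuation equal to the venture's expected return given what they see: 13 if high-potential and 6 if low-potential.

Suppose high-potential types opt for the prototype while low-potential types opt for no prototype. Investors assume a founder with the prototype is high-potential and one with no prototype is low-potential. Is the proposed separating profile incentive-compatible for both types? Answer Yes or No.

Under these beliefs, the prototype earns valuation 13 and no prototype earns valuation 6.
high-potential: the prototype nets 13 − 6 = 7; no prototype nets 6. high-potential prefers the prototype.
low-potential: the prototype nets 13 − 17 = -4; no prototype nets 6. low-potential prefers no prototype.
Neither type deviates, so the separating profile is an equilibrium.

Yes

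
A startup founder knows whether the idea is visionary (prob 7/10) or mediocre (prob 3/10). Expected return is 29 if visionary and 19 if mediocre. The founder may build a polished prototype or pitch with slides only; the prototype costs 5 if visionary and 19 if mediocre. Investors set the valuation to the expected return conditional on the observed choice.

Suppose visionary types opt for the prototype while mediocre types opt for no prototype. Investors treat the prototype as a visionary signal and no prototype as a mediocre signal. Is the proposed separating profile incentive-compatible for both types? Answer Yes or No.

Under these beliefs, the prototype earns valuation 29 and no prototype earns valuation 19.
visionary: the prototype nets 29 − 5 = 24; no prototype nets 19. visionary prefers the prototype.
mediocre: the prototype nets 29 − 19 = 10; no prototype nets 19. mediocre prefers no prototype.
Neither type deviates, so the separating profile is an equilibrium.

Yes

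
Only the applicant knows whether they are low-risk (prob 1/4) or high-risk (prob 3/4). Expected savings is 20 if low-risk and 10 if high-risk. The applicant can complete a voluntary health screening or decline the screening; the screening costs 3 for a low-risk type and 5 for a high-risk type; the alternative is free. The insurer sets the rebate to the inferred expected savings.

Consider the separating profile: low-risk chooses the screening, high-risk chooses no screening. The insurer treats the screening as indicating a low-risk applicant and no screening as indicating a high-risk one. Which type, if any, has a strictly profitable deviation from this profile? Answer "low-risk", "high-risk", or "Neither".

high-risk

The screening pays 20; no screening pays 10.
low-risk: assigned the screening, nets 20 − 3 = 17; deviating to no screening nets 10.
high-risk: assigned no screening, nets 10; deviating to the screening nets 20 − 5 = 15.
The high-risk type gains 5 by deviating.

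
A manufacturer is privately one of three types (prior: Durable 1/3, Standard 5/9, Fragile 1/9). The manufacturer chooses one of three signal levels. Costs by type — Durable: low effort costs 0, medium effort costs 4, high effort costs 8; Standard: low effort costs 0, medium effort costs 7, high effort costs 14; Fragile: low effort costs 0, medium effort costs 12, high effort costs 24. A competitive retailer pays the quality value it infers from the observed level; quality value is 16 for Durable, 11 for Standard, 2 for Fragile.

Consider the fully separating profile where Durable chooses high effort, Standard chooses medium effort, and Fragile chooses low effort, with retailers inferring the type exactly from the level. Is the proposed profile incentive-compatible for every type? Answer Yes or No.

Separating prices: high effort → 16, medium effort → 11, low effort → 2.
Durable (assigned high effort): low effort: 2 − 0 = 2; medium effort: 11 − 4 = 7; high effort: 16 − 8 = 8. Durable stays.
Standard (assigned medium effort): low effort: 2 − 0 = 2; medium effort: 11 − 7 = 4; high effort: 16 − 14 = 2. Standard stays.
Fragile (assigned low effort): low effort: 2 − 0 = 2; medium effort: 11 − 12 = -1; high effort: 16 − 24 = -8. Fragile stays.
Every type prefers its assigned level; separation holds.

Yes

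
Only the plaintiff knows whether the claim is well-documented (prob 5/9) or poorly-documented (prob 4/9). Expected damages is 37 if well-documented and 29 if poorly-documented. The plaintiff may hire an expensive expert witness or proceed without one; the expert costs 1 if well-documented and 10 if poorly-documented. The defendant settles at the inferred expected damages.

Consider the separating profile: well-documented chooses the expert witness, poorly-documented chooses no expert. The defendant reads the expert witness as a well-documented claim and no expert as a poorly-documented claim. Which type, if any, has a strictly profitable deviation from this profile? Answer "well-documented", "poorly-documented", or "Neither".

Neither

The expert witness pays 37; no expert pays 29.
well-documented: assigned the expert witness, nets 37 − 1 = 36; deviating to no expert nets 29.
poorly-documented: assigned no expert, nets 29; deviating to the expert witness nets 37 − 10 = 27.
Both types strictly prefer their assigned action; no profitable deviation.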